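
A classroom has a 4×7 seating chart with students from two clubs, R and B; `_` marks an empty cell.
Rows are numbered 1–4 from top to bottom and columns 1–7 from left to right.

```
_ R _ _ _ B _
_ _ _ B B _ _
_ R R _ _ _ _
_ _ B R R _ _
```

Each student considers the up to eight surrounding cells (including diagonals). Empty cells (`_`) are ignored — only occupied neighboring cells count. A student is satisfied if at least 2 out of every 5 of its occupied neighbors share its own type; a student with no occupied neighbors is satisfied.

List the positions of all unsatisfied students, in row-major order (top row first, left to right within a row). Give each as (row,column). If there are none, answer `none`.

(4,3)

(1,2)R 0/0 satisfied
(1,6)B 1/1 satisfied
(2,4)B 1/2 satisfied
(2,5)B 2/2 satisfied
(3,2)R 1/2 satisfied
(3,3)R 2/4 satisfied
(4,3)B 0/3 not
(4,4)R 2/3 satisfied
(4,5)R 1/1 satisfied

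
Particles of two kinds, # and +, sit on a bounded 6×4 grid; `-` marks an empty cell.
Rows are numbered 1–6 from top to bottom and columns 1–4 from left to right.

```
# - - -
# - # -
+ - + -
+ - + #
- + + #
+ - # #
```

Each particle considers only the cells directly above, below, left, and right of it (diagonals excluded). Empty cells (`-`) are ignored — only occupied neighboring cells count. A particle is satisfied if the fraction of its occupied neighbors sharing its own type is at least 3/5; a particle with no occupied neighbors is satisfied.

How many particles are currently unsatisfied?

7

(1,1)# 1/1 ✓
(2,1)# 1/2 ✗
(2,3)# 0/1 ✗
(3,1)+ 1/2 ✗
(3,3)+ 1/2 ✗
(4,1)+ 1/1 ✓
(4,3)+ 2/3 ✓
(4,4)# 1/2 ✗
(5,2)+ 1/1 ✓
(5,3)+ 2/4 ✗
(5,4)# 2/3 ✓
(6,1)+ 0/0 ✓
(6,3)# 1/2 ✗
(6,4)# 2/2 ✓
Unsatisfied: (2,1), (2,3), (3,1), (3,3), (4,4), (5,3), (6,3) — 7 in total.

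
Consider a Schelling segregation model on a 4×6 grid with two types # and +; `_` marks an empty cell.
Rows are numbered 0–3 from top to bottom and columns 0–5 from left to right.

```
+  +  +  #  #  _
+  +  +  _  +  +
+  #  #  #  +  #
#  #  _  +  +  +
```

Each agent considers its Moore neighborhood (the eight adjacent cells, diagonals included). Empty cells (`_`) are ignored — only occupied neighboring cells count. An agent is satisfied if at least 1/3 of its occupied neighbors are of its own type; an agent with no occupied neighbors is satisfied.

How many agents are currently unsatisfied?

Row 0: (0,0)+ 3/3 ok · (0,1)+ 5/5 ok · (0,2)+ 3/4 ok · (0,3)# 1/4 unhappy · (0,4)# 1/3 ok
Row 1: (1,0)+ 4/5 ok · (1,1)+ 6/8 ok · (1,2)+ 3/7 ok · (1,4)+ 2/6 ok · (1,5)+ 2/4 ok
Row 2: (2,0)+ 2/5 ok · (2,1)# 3/7 ok · (2,2)# 3/6 ok · (2,3)# 1/6 unhappy · (2,4)+ 5/7 ok · (2,5)# 0/5 unhappy
Row 3: (3,0)# 2/3 ok · (3,1)# 3/4 ok · (3,3)+ 2/4 ok · (3,4)+ 3/5 ok · (3,5)+ 2/3 ok
Unsatisfied: (0,3), (2,3), (2,5) — 3 in total.

3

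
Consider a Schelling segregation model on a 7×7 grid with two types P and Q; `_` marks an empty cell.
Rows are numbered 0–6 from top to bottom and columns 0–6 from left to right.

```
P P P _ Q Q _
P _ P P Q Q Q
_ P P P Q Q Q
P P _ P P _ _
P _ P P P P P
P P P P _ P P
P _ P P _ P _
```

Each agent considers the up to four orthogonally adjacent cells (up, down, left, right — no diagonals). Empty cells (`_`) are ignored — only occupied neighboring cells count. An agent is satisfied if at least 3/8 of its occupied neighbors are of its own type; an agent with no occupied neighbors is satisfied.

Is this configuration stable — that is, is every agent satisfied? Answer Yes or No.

(0,0)P 2/2 ✓
(0,1)P 2/2 ✓
(0,2)P 2/2 ✓
(0,4)Q 2/2 ✓
(0,5)Q 2/2 ✓
(1,0)P 1/1 ✓
(1,2)P 3/3 ✓
(1,3)P 2/3 ✓
(1,4)Q 3/4 ✓
(1,5)Q 4/4 ✓
(1,6)Q 2/2 ✓
(2,1)P 2/2 ✓
(2,2)P 3/3 ✓
(2,3)P 3/4 ✓
(2,4)Q 2/4 ✓
(2,5)Q 3/3 ✓
(2,6)Q 2/2 ✓
(3,0)P 2/2 ✓
(3,1)P 2/2 ✓
(3,3)P 3/3 ✓
(3,4)P 2/3 ✓
(4,0)P 2/2 ✓
(4,2)P 2/2 ✓
(4,3)P 4/4 ✓
(4,4)P 3/3 ✓
(4,5)P 3/3 ✓
(4,6)P 2/2 ✓
(5,0)P 3/3 ✓
(5,1)P 2/2 ✓
(5,2)P 4/4 ✓
(5,3)P 3/3 ✓
(5,5)P 3/3 ✓
(5,6)P 2/2 ✓
(6,0)P 1/1 ✓
(6,2)P 2/2 ✓
(6,3)P 2/2 ✓
(6,5)P 1/1 ✓
All meet the threshold, so the configuration is stable.

Yes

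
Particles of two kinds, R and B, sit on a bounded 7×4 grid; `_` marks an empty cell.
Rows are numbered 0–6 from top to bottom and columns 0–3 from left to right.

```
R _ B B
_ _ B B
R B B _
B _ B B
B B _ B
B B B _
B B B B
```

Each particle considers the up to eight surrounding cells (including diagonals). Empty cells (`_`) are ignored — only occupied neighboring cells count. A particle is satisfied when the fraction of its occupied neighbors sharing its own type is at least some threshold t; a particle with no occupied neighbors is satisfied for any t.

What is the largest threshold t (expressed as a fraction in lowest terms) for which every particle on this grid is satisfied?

0/1

Row 0: (0,0)R — no occupied neighbors · (0,2)B 3/3 · (0,3)B 3/3
Row 1: (1,2)B 5/5 · (1,3)B 4/4
Row 2: (2,0)R 0/2 · (2,1)B 4/5 · (2,2)B 5/5
Row 3: (3,0)B 3/4 · (3,2)B 5/5 · (3,3)B 3/3
Row 4: (4,0)B 4/4 · (4,1)B 6/6 · (4,3)B 3/3
Row 5: (5,0)B 5/5 · (5,1)B 7/7 · (5,2)B 6/6
Row 6: (6,0)B 3/3 · (6,1)B 5/5 · (6,2)B 4/4 · (6,3)B 2/2
The smallest same-type fraction is 0/2 at (2,0), which reduces to 0/1. Any threshold above that leaves this particle unsatisfied.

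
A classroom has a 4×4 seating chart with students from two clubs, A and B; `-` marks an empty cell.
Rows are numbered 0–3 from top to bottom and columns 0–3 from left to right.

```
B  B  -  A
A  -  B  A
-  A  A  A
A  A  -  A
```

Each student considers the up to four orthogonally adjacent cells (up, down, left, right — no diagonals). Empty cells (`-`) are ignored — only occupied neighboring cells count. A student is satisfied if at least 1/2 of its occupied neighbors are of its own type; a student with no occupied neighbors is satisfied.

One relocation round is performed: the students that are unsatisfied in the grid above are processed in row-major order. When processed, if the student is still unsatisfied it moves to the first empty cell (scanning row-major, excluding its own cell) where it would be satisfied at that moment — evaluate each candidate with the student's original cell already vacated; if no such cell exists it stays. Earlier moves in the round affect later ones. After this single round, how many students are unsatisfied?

0

Initially unsatisfied (in order): (1,0), (1,2).
  (1,0) → (2,0).
  (1,2) → (0,2).
Resulting grid:
B B B A
- - - A
A A A A
A A - A
All satisfied now.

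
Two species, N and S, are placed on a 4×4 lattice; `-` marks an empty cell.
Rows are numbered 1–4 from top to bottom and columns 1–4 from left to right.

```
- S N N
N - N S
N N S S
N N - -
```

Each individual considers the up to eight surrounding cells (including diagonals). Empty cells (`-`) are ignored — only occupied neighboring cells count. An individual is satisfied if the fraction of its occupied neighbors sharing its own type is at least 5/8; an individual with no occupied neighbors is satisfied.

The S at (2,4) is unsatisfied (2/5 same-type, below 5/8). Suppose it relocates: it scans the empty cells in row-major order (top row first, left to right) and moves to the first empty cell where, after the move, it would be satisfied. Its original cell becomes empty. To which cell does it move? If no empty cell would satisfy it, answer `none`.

Vacating (2,4). Empty cells in order:
  (1,1): 1/2 same-type → still unsatisfied.
  (2,2): 2/7 same-type → still unsatisfied.
  (4,3): 2/4 same-type → still unsatisfied.
  (4,4): 2/2 same-type → satisfied — stop here.

(4,4)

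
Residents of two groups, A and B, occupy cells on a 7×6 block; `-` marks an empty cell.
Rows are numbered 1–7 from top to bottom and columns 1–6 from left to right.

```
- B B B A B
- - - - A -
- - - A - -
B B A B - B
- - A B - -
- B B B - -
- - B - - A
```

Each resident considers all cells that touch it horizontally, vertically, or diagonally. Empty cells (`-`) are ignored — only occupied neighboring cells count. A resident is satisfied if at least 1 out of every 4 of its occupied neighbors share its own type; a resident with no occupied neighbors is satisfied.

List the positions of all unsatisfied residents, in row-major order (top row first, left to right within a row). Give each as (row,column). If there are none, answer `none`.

(1,2)B 1/1 satisfied
(1,3)B 2/2 satisfied
(1,4)B 1/3 satisfied
(1,5)A 1/3 satisfied
(1,6)B 0/2 not
(2,5)A 2/4 satisfied
(3,4)A 2/3 satisfied
(4,1)B 1/1 satisfied
(4,2)B 1/3 satisfied
(4,3)A 2/5 satisfied
(4,4)B 1/4 satisfied
(4,6)B 0/0 satisfied
(5,3)A 1/7 not
(5,4)B 3/5 satisfied
(6,2)B 2/3 satisfied
(6,3)B 4/5 satisfied
(6,4)B 3/4 satisfied
(7,3)B 3/3 satisfied
(7,6)A 0/0 satisfied

(1,6), (5,3)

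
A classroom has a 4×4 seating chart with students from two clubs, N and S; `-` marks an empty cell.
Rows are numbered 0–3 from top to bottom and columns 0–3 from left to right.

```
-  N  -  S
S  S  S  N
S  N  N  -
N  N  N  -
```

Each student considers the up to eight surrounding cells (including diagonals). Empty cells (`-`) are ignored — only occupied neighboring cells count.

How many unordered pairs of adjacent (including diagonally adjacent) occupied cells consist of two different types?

Scan each occupied cell's neighbors to the right and below (and the two forward diagonals) so each pair is counted once.
Row 0: N(0,1)–S(1,1)≠ N(0,1)–S(1,2)≠ N(0,1)–S(1,0)≠ S(0,3)–N(1,3)≠ S(0,3)–S(1,2)=  → 4/5 unlike.
Row 1: S(1,0)–S(1,1)= S(1,0)–S(2,0)= S(1,0)–N(2,1)≠ S(1,1)–S(1,2)= S(1,1)–N(2,1)≠ S(1,1)–N(2,2)≠ S(1,1)–S(2,0)= S(1,2)–N(1,3)≠ S(1,2)–N(2,2)≠ S(1,2)–N(2,1)≠ N(1,3)–N(2,2)=  → 6/11 unlike.
Row 2: S(2,0)–N(2,1)≠ S(2,0)–N(3,0)≠ S(2,0)–N(3,1)≠ N(2,1)–N(2,2)= N(2,1)–N(3,1)= N(2,1)–N(3,2)= N(2,1)–N(3,0)= N(2,2)–N(3,2)= N(2,2)–N(3,1)=  → 3/9 unlike.
Row 3: N(3,0)–N(3,1)= N(3,1)–N(3,2)=  → 0/2 unlike.
Total adjacent occupied pairs: 27; unlike-type pairs: 13.

13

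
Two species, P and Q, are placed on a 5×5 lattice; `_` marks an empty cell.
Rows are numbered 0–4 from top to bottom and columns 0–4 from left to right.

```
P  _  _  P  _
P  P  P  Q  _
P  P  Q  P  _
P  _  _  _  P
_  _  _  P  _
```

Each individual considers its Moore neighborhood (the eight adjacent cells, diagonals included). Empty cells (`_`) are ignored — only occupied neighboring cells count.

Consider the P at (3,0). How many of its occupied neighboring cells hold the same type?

Occupied neighbors of (3,0): (2,0)=P, (2,1)=P.
Same type (P): 2 of 2.

2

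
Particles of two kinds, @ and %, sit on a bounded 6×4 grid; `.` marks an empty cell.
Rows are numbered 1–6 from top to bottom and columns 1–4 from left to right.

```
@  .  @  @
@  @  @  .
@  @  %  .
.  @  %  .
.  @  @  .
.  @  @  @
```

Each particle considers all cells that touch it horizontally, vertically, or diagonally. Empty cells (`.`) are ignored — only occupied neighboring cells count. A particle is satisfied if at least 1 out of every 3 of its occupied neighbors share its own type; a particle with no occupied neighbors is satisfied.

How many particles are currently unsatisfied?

Row 1: (1,1)@ 2/2 ok · (1,3)@ 3/3 ok · (1,4)@ 2/2 ok
Row 2: (2,1)@ 4/4 ok · (2,2)@ 6/7 ok · (2,3)@ 4/5 ok
Row 3: (3,1)@ 4/4 ok · (3,2)@ 5/7 ok · (3,3)% 1/5 unhappy
Row 4: (4,2)@ 4/6 ok · (4,3)% 1/5 unhappy
Row 5: (5,2)@ 4/5 ok · (5,3)@ 5/6 ok
Row 6: (6,2)@ 3/3 ok · (6,3)@ 4/4 ok · (6,4)@ 2/2 ok
Unsatisfied: (3,3), (4,3) — 2 in total.

2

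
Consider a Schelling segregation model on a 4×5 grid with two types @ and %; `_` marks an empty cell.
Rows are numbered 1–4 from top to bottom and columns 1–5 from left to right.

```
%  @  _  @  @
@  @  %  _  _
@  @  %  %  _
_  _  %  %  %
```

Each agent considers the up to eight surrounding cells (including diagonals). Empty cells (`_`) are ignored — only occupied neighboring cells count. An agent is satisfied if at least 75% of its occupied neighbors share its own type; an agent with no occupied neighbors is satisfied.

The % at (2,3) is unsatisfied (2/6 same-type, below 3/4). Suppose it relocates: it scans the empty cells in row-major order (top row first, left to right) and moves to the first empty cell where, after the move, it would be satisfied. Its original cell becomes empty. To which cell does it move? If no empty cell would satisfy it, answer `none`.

(3,5)

Vacating (2,3). Empty cells in order:
  (1,3): 0/3 same-type → still unsatisfied.
  (2,4): 2/4 same-type → still unsatisfied.
  (2,5): 1/3 same-type → still unsatisfied.
  (3,5): 3/3 same-type → satisfied — stop here.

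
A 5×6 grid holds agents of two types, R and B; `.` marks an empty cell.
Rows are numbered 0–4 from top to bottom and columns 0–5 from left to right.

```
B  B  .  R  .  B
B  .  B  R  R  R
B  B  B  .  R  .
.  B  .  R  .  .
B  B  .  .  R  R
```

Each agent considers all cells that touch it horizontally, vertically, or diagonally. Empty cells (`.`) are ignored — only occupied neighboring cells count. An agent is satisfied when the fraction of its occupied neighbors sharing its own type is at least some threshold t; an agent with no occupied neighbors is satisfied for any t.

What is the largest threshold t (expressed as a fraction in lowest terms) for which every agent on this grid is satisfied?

0/1

(0,0)B 2/2
(0,1)B 3/3
(0,3)R 2/3
(0,5)B 0/2
(1,0)B 4/4
(1,2)B 3/5
(1,3)R 3/5
(1,4)R 4/5
(1,5)R 2/3
(2,0)B 3/3
(2,1)B 5/5
(2,2)B 3/5
(2,4)R 4/4
(3,1)B 5/5
(3,3)R 2/3
(4,0)B 2/2
(4,1)B 2/2
(4,4)R 2/2
(4,5)R 1/1
The smallest same-type fraction is 0/2 at (0,5), which reduces to 0/1. Any threshold above that leaves this agent unsatisfied.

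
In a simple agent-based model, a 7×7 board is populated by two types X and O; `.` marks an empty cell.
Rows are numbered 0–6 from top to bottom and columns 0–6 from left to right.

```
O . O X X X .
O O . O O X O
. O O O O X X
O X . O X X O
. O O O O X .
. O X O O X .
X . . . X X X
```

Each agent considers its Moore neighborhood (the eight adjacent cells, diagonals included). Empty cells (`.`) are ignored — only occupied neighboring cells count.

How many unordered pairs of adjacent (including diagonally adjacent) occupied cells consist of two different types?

43

Scan each occupied cell's neighbors to the right and below (and the two forward diagonals) so each pair is counted once.
From row 0: 7 unlike of 15 pairs (running 7/15).
From row 1: 6 unlike of 18 pairs (running 13/33).
From row 2: 8 unlike of 19 pairs (running 21/52).
From row 3: 9 unlike of 16 pairs (running 30/68).
From row 4: 6 unlike of 17 pairs (running 36/85).
From row 5: 7 unlike of 11 pairs (running 43/96).
From row 6: 0 unlike of 2 pairs (running 43/98).
Total adjacent occupied pairs: 98; unlike-type pairs: 43.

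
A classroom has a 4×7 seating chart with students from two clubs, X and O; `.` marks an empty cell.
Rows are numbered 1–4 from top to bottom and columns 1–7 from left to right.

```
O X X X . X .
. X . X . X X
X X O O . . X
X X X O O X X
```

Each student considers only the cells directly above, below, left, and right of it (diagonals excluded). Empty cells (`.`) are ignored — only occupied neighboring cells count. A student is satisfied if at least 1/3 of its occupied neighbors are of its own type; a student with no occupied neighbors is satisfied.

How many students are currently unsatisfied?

(1,1)O 0/1 unhappy
(1,2)X 2/3 ok
(1,3)X 2/2 ok
(1,4)X 2/2 ok
(1,6)X 1/1 ok
(2,2)X 2/2 ok
(2,4)X 1/2 ok
(2,6)X 2/2 ok
(2,7)X 2/2 ok
(3,1)X 2/2 ok
(3,2)X 3/4 ok
(3,3)O 1/3 ok
(3,4)O 2/3 ok
(3,7)X 2/2 ok
(4,1)X 2/2 ok
(4,2)X 3/3 ok
(4,3)X 1/3 ok
(4,4)O 2/3 ok
(4,5)O 1/2 ok
(4,6)X 1/2 ok
(4,7)X 2/2 ok
Unsatisfied: (1,1) — 1 in total.

1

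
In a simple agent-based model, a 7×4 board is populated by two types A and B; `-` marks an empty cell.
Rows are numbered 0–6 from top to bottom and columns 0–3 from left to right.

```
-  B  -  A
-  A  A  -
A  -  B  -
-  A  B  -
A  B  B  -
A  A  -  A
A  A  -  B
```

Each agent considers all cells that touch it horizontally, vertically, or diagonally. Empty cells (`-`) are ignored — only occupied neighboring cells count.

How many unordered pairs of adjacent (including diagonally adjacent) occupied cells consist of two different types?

Scan each occupied cell's neighbors to the right and below (and the two forward diagonals) so each pair is counted once.
From row 0: 2 unlike of 3 pairs (running 2/3).
From row 1: 2 unlike of 4 pairs (running 4/7).
From row 2: 1 unlike of 3 pairs (running 5/10).
From row 3: 3 unlike of 6 pairs (running 8/16).
From row 4: 5 unlike of 8 pairs (running 13/24).
From row 5: 1 unlike of 6 pairs (running 14/30).
From row 6: 0 unlike of 1 pairs (running 14/31).
Total adjacent occupied pairs: 31; unlike-type pairs: 14.

14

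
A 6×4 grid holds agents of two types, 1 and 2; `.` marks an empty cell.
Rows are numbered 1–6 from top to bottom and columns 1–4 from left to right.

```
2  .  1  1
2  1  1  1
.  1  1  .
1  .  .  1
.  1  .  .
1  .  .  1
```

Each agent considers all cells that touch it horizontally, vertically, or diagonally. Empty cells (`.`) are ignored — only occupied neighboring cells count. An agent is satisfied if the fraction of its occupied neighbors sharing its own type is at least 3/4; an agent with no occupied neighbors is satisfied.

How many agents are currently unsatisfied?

Row 1: (1,1)2 1/2 ✗ · (1,3)1 4/4 ✓ · (1,4)1 3/3 ✓
Row 2: (2,1)2 1/3 ✗ · (2,2)1 4/6 ✗ · (2,3)1 6/6 ✓ · (2,4)1 4/4 ✓
Row 3: (3,2)1 4/5 ✓ · (3,3)1 5/5 ✓
Row 4: (4,1)1 2/2 ✓ · (4,4)1 1/1 ✓
Row 5: (5,2)1 2/2 ✓
Row 6: (6,1)1 1/1 ✓ · (6,4)1 0/0 ✓
Unsatisfied: (1,1), (2,1), (2,2) — 3 in total.

3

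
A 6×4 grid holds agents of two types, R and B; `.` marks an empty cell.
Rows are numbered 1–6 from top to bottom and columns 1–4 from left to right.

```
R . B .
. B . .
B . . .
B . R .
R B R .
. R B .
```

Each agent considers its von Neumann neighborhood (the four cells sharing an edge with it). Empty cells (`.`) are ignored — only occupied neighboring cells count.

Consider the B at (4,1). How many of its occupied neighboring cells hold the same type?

1

Occupied neighbors of (4,1): (3,1)=B, (5,1)=R.
Same type (B): 1 of 2.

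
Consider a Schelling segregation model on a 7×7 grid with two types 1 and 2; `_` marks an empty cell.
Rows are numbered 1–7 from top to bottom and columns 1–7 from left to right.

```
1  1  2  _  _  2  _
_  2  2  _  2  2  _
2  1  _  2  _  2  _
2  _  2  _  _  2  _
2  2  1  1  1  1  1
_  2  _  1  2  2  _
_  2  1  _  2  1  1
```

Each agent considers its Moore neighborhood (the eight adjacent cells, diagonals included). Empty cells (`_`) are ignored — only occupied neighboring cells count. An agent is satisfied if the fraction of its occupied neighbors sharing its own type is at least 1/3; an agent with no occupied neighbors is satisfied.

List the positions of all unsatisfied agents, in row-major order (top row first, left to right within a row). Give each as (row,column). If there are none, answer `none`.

(1,2), (3,2), (4,6), (6,5), (6,6), (7,6)

Row 1: (1,1)1 1/2 ✓ · (1,2)1 1/4 ✗ · (1,3)2 2/3 ✓ · (1,6)2 2/2 ✓
Row 2: (2,2)2 3/6 ✓ · (2,3)2 3/5 ✓ · (2,5)2 4/4 ✓ · (2,6)2 3/3 ✓
Row 3: (3,1)2 2/3 ✓ · (3,2)1 0/5 ✗ · (3,4)2 3/3 ✓ · (3,6)2 3/3 ✓
Row 4: (4,1)2 3/4 ✓ · (4,3)2 2/5 ✓ · (4,6)2 1/4 ✗
Row 5: (5,1)2 3/3 ✓ · (5,2)2 4/5 ✓ · (5,3)1 2/5 ✓ · (5,4)1 3/5 ✓ · (5,5)1 3/6 ✓ · (5,6)1 2/5 ✓ · (5,7)1 1/3 ✓
Row 6: (6,2)2 3/5 ✓ · (6,4)1 4/6 ✓ · (6,5)2 2/7 ✗ · (6,6)2 2/7 ✗
Row 7: (7,2)2 1/2 ✓ · (7,3)1 1/3 ✓ · (7,5)2 2/4 ✓ · (7,6)1 1/4 ✗ · (7,7)1 1/2 ✓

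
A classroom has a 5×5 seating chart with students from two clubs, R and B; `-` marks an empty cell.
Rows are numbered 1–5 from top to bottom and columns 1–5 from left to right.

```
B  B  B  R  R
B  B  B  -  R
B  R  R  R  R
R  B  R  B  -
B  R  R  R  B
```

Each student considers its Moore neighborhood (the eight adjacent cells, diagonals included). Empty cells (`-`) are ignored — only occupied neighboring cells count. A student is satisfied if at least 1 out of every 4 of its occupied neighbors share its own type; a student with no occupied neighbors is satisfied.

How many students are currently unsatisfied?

1

(1,1)B 3/3 satisfied
(1,2)B 5/5 satisfied
(1,3)B 3/4 satisfied
(1,4)R 2/4 satisfied
(1,5)R 2/2 satisfied
(2,1)B 4/5 satisfied
(2,2)B 6/8 satisfied
(2,3)B 3/7 satisfied
(2,5)R 4/4 satisfied
(3,1)B 3/5 satisfied
(3,2)R 3/8 satisfied
(3,3)R 3/7 satisfied
(3,4)R 4/6 satisfied
(3,5)R 2/3 satisfied
(4,1)R 2/5 satisfied
(4,2)B 2/8 satisfied
(4,3)R 6/8 satisfied
(4,4)B 1/7 not
(5,1)B 1/3 satisfied
(5,2)R 3/5 satisfied
(5,3)R 3/5 satisfied
(5,4)R 2/4 satisfied
(5,5)B 1/2 satisfied
Unsatisfied: (4,4) — 1 in total.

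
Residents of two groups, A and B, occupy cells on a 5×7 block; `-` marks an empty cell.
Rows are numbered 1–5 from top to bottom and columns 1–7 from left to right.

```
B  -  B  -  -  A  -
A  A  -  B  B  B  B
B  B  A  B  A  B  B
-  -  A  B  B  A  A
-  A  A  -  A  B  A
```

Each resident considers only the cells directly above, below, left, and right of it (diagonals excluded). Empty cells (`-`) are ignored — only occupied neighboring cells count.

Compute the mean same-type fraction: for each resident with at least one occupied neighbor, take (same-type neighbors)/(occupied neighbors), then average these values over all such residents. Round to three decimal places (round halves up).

0.483

(1,1)B 0/1
(1,3)B — no occupied neighbors
(1,6)A 0/1
(2,1)A 1/3
(2,2)A 1/2
(2,4)B 2/2
(2,5)B 2/3
(2,6)B 3/4
(2,7)B 2/2
(3,1)B 1/2
(3,2)B 1/3
(3,3)A 1/3
(3,4)B 2/4
(3,5)A 0/4
(3,6)B 2/4
(3,7)B 2/3
(4,3)A 2/3
(4,4)B 2/3
(4,5)B 1/4
(4,6)A 1/4
(4,7)A 2/3
(5,2)A 1/1
(5,3)A 2/2
(5,5)A 0/2
(5,6)B 0/3
(5,7)A 1/2
Sum over 25 residents: 0/1 + 0/1 + 1/3 + 1/2 + 2/2 + 2/3 + 3/4 + 2/2 + 1/2 + 1/3 + 1/3 + 2/4 + 0/4 + 2/4 + 2/3 + 2/3 + 2/3 + 1/4 + 1/4 + 2/3 + 1/1 + 2/2 + 0/2 + 0/3 + 1/2 = 145/12; mean = 145/12 ÷ 25 = 29/60 = 0.483333… → 0.483.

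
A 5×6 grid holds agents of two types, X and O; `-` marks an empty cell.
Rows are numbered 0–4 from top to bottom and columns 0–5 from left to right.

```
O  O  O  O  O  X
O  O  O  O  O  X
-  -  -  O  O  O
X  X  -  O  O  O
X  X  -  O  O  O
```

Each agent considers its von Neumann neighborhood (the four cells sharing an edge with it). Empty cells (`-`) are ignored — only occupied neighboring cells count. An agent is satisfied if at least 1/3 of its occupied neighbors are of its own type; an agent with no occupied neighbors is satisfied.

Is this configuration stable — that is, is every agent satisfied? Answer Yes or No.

Yes

Row 0: (0,0)O 2/2 ✓ · (0,1)O 3/3 ✓ · (0,2)O 3/3 ✓ · (0,3)O 3/3 ✓ · (0,4)O 2/3 ✓ · (0,5)X 1/2 ✓
Row 1: (1,0)O 2/2 ✓ · (1,1)O 3/3 ✓ · (1,2)O 3/3 ✓ · (1,3)O 4/4 ✓ · (1,4)O 3/4 ✓ · (1,5)X 1/3 ✓
Row 2: (2,3)O 3/3 ✓ · (2,4)O 4/4 ✓ · (2,5)O 2/3 ✓
Row 3: (3,0)X 2/2 ✓ · (3,1)X 2/2 ✓ · (3,3)O 3/3 ✓ · (3,4)O 4/4 ✓ · (3,5)O 3/3 ✓
Row 4: (4,0)X 2/2 ✓ · (4,1)X 2/2 ✓ · (4,3)O 2/2 ✓ · (4,4)O 3/3 ✓ · (4,5)O 2/2 ✓
All meet the threshold, so the configuration is stable.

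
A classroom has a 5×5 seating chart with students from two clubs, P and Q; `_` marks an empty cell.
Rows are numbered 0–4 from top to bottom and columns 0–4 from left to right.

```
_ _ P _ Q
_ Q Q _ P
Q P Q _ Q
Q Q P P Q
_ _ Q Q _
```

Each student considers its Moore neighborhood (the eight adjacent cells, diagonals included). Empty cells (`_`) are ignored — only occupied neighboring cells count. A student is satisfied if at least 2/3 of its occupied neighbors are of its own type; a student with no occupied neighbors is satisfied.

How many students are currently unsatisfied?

(0,2)P 0/2 not
(0,4)Q 0/1 not
(1,1)Q 3/5 not
(1,2)Q 2/4 not
(1,4)P 0/2 not
(2,0)Q 3/4 satisfied
(2,1)P 1/7 not
(2,2)Q 3/6 not
(2,4)Q 1/3 not
(3,0)Q 2/3 satisfied
(3,1)Q 4/6 satisfied
(3,2)P 2/6 not
(3,3)P 1/6 not
(3,4)Q 2/3 satisfied
(4,2)Q 2/4 not
(4,3)Q 2/4 not
Unsatisfied: (0,2), (0,4), (1,1), (1,2), (1,4), (2,1), (2,2), (2,4), (3,2), (3,3), (4,2), (4,3) — 12 in total.

12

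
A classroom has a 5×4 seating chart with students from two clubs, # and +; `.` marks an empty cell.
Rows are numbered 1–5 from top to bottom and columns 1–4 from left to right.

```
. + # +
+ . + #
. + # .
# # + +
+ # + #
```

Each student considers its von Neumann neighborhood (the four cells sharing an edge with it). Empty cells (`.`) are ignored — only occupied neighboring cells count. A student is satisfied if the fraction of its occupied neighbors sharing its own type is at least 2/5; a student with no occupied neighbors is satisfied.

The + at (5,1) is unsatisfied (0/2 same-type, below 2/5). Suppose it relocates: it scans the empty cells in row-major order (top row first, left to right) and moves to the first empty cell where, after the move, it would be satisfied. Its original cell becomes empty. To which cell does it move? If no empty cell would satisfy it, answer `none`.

Vacating (5,1). Empty cells in order:
  (1,1): 2/2 same-type → satisfied — stop here.

(1,1)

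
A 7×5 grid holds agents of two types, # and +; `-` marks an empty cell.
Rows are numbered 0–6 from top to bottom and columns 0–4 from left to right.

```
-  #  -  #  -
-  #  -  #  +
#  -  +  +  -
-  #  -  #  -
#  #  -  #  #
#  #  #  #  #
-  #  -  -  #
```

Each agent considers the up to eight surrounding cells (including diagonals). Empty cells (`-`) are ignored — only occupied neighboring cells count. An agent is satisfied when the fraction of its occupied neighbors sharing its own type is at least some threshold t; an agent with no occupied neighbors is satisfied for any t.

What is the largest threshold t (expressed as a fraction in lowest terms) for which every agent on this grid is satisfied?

(0,1)# 1/1
(0,3)# 1/2
(1,1)# 2/3
(1,3)# 1/4
(1,4)+ 1/3
(2,0)# 2/2
(2,2)+ 1/5
(2,3)+ 2/4
(3,1)# 3/4
(3,3)# 2/4
(4,0)# 4/4
(4,1)# 5/5
(4,3)# 5/5
(4,4)# 4/4
(5,0)# 4/4
(5,1)# 5/5
(5,2)# 5/5
(5,3)# 5/5
(5,4)# 4/4
(6,1)# 3/3
(6,4)# 2/2
The smallest same-type fraction is 1/5 at (2,2), which reduces to 1/5. Any threshold above that leaves this agent unsatisfied.

1/5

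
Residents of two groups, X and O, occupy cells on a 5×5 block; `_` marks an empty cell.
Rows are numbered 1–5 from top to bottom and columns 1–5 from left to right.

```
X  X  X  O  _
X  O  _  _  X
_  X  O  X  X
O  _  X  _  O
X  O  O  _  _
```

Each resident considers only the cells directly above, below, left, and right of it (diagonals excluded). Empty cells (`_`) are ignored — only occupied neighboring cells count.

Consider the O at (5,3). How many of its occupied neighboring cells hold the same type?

Occupied neighbors of (5,3): (4,3)=X, (5,2)=O.
Same type (O): 1 of 2.

1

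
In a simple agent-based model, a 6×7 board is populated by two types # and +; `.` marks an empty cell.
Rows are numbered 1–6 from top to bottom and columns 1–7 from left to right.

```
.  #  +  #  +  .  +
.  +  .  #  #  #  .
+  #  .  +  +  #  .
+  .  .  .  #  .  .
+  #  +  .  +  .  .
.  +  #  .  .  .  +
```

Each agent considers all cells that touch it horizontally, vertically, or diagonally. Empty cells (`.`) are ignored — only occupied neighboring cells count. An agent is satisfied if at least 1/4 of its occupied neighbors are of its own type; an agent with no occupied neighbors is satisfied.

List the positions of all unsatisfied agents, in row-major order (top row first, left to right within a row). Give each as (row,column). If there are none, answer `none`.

(1,2)# 0/2 not
(1,3)+ 1/4 satisfied
(1,4)# 2/4 satisfied
(1,5)+ 0/4 not
(1,7)+ 0/1 not
(2,2)+ 2/4 satisfied
(2,4)# 2/6 satisfied
(2,5)# 4/7 satisfied
(2,6)# 2/5 satisfied
(3,1)+ 2/3 satisfied
(3,2)# 0/3 not
(3,4)+ 1/4 satisfied
(3,5)+ 1/6 not
(3,6)# 3/4 satisfied
(4,1)+ 2/4 satisfied
(4,5)# 1/4 satisfied
(5,1)+ 2/3 satisfied
(5,2)# 1/5 not
(5,3)+ 1/3 satisfied
(5,5)+ 0/1 not
(6,2)+ 2/4 satisfied
(6,3)# 1/3 satisfied
(6,7)+ 0/0 satisfied

(1,2), (1,5), (1,7), (3,2), (3,5), (5,2), (5,5)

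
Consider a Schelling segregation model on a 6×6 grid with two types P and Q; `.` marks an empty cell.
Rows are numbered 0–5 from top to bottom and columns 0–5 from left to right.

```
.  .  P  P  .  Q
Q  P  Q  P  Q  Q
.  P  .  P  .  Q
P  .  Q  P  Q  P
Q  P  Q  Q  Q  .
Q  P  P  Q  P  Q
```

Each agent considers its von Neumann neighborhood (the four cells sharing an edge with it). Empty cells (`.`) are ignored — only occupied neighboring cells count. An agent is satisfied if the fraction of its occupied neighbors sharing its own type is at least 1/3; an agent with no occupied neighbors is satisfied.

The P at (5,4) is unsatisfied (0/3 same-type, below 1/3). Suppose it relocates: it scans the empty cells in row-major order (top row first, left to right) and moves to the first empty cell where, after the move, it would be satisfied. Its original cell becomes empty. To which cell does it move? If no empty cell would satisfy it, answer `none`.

(0,1)

Vacating (5,4). Empty cells in order:
  (0,0): 0/1 same-type → still unsatisfied.
  (0,1): 2/2 same-type → satisfied — stop here.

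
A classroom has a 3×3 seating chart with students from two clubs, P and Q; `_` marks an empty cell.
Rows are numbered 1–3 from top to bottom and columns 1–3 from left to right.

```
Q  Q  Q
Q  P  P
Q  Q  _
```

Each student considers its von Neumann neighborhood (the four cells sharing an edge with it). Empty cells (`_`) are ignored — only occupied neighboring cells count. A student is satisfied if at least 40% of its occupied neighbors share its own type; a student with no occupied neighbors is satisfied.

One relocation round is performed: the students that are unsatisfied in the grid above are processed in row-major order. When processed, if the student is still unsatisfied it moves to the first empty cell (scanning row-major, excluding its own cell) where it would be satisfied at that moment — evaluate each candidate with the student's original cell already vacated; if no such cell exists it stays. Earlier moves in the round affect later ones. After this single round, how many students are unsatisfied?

Initially unsatisfied (in order): (2,2).
  (2,2) → (3,3).
Resulting grid:
Q Q Q
Q _ P
Q Q P
All satisfied now.

0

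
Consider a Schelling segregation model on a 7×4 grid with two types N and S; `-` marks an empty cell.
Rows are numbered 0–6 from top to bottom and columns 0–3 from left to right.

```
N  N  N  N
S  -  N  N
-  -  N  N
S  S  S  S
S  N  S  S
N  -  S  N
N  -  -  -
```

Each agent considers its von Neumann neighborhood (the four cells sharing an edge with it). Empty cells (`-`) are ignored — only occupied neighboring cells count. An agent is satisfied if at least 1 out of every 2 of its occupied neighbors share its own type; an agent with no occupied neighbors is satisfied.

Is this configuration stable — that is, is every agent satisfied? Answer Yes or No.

Row 0: (0,0)N 1/2 ok · (0,1)N 2/2 ok · (0,2)N 3/3 ok · (0,3)N 2/2 ok
Row 1: (1,0)S 0/1 unhappy · (1,2)N 3/3 ok · (1,3)N 3/3 ok
Row 2: (2,2)N 2/3 ok · (2,3)N 2/3 ok
Row 3: (3,0)S 2/2 ok · (3,1)S 2/3 ok · (3,2)S 3/4 ok · (3,3)S 2/3 ok
Row 4: (4,0)S 1/3 unhappy · (4,1)N 0/3 unhappy · (4,2)S 3/4 ok · (4,3)S 2/3 ok
Row 5: (5,0)N 1/2 ok · (5,2)S 1/2 ok · (5,3)N 0/2 unhappy
Row 6: (6,0)N 1/1 ok
For instance (1,0) has only 0/1 same-type neighbors, below 1/2.

No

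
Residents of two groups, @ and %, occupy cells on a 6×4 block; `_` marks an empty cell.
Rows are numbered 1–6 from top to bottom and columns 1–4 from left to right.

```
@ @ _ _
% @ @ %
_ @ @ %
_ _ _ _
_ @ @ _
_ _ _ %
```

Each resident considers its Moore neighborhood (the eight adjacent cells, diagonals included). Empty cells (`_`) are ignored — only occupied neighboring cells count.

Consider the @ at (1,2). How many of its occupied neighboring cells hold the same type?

Occupied neighbors of (1,2): (1,1)=@, (2,1)=%, (2,2)=@, (2,3)=@.
Same type (@): 3 of 4.

3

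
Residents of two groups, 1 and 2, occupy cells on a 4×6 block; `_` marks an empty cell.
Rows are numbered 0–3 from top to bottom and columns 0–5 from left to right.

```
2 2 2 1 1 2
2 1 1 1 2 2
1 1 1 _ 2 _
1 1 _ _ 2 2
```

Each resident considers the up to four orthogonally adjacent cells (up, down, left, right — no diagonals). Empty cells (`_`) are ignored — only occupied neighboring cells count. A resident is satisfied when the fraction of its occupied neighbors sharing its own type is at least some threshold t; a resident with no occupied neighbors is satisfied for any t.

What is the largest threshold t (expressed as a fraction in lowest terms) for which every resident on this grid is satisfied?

1/3

(0,0)2 2/2
(0,1)2 2/3
(0,2)2 1/3
(0,3)1 2/3
(0,4)1 1/3
(0,5)2 1/2
(1,0)2 1/3
(1,1)1 2/4
(1,2)1 3/4
(1,3)1 2/3
(1,4)2 2/4
(1,5)2 2/2
(2,0)1 2/3
(2,1)1 4/4
(2,2)1 2/2
(2,4)2 2/2
(3,0)1 2/2
(3,1)1 2/2
(3,4)2 2/2
(3,5)2 1/1
The smallest same-type fraction is 1/3 at (0,2), which reduces to 1/3. Any threshold above that leaves this resident unsatisfied.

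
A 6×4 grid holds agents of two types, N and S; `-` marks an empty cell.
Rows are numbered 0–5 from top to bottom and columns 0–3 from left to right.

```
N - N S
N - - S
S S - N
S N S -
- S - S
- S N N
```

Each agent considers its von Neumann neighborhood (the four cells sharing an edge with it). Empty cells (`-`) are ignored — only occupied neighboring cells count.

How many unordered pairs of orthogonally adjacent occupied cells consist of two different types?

9

Scan each occupied cell's neighbors to the right and below so each pair is counted once.
From row 0: 1 unlike of 3 pairs (running 1/3).
From row 1: 2 unlike of 2 pairs (running 3/5).
From row 2: 1 unlike of 3 pairs (running 4/8).
From row 3: 3 unlike of 3 pairs (running 7/11).
From row 4: 1 unlike of 2 pairs (running 8/13).
From row 5: 1 unlike of 2 pairs (running 9/15).
Total adjacent occupied pairs: 15; unlike-type pairs: 9.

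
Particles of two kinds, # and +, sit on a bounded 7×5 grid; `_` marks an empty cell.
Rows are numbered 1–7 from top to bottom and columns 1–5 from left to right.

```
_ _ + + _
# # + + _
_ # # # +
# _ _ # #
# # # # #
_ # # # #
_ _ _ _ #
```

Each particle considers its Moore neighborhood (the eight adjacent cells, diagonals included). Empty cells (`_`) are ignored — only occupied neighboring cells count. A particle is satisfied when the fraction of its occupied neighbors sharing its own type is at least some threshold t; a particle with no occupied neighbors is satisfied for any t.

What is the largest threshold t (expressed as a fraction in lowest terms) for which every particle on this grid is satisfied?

Row 1: (1,3)+ 3/4 · (1,4)+ 3/3
Row 2: (2,1)# 2/2 · (2,2)# 3/5 · (2,3)+ 3/7 · (2,4)+ 4/6
Row 3: (3,2)# 4/5 · (3,3)# 4/6 · (3,4)# 3/6 · (3,5)+ 1/4
Row 4: (4,1)# 3/3 · (4,4)# 6/7 · (4,5)# 4/5
Row 5: (5,1)# 3/3 · (5,2)# 5/5 · (5,3)# 6/6 · (5,4)# 7/7 · (5,5)# 5/5
Row 6: (6,2)# 4/4 · (6,3)# 5/5 · (6,4)# 6/6 · (6,5)# 4/4
Row 7: (7,5)# 2/2
The smallest same-type fraction is 1/4 at (3,5), which reduces to 1/4. Any threshold above that leaves this particle unsatisfied.

1/4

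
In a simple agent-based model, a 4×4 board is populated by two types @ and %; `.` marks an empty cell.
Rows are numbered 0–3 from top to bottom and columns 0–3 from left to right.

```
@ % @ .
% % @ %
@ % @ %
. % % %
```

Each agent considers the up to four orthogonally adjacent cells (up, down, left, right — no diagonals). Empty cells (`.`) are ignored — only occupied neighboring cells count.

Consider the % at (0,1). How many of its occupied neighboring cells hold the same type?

Occupied neighbors of (0,1): (1,1)=%, (0,0)=@, (0,2)=@.
Same type (%): 1 of 3.

1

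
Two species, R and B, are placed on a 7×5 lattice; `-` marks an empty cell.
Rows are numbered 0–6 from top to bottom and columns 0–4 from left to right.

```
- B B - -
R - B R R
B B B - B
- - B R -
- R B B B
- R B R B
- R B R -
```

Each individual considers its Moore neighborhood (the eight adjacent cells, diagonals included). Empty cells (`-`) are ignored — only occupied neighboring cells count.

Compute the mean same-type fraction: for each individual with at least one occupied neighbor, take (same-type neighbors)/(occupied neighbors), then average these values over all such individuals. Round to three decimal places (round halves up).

0.413

(0,1)B 2/3
(0,2)B 2/3
(1,0)R 0/3
(1,2)B 4/5
(1,3)R 1/5
(1,4)R 1/2
(2,0)B 1/2
(2,1)B 4/5
(2,2)B 3/5
(2,4)B 0/3
(3,2)B 4/6
(3,3)R 0/6
(4,1)R 1/4
(4,2)B 3/7
(4,3)B 5/7
(4,4)B 2/4
(5,1)R 2/5
(5,2)B 3/8
(5,3)R 1/7
(5,4)B 2/4
(6,1)R 1/3
(6,2)B 1/5
(6,3)R 1/4
Sum over 23 individuals: 2/3 + 2/3 + 0/3 + 4/5 + 1/5 + 1/2 + 1/2 + 4/5 + 3/5 + 0/3 + 4/6 + 0/6 + 1/4 + 3/7 + 5/7 + 2/4 + 2/5 + 3/8 + 1/7 + 2/4 + 1/3 + 1/5 + 1/4 = 1595/168; mean = 1595/168 ÷ 23 = 1595/3864 = 0.412784… → 0.413.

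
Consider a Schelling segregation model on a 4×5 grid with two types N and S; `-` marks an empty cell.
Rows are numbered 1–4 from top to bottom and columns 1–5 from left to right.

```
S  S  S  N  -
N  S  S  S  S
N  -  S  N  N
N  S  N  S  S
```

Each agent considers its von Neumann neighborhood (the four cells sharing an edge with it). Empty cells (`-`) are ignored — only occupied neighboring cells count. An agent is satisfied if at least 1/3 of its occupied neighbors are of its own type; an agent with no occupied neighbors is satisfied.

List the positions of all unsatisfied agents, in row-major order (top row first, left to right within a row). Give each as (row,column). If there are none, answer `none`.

(1,1)S 1/2 ok
(1,2)S 3/3 ok
(1,3)S 2/3 ok
(1,4)N 0/2 unhappy
(2,1)N 1/3 ok
(2,2)S 2/3 ok
(2,3)S 4/4 ok
(2,4)S 2/4 ok
(2,5)S 1/2 ok
(3,1)N 2/2 ok
(3,3)S 1/3 ok
(3,4)N 1/4 unhappy
(3,5)N 1/3 ok
(4,1)N 1/2 ok
(4,2)S 0/2 unhappy
(4,3)N 0/3 unhappy
(4,4)S 1/3 ok
(4,5)S 1/2 ok

(1,4), (3,4), (4,2), (4,3)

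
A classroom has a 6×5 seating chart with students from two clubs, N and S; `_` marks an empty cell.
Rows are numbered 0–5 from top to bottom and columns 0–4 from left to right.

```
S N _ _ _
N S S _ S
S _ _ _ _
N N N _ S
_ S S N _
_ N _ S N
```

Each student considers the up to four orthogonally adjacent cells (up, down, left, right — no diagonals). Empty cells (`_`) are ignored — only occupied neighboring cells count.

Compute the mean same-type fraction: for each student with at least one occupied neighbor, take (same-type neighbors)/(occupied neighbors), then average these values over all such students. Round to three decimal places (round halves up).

0.244

(0,0)S 0/2
(0,1)N 0/2
(1,0)N 0/3
(1,1)S 1/3
(1,2)S 1/1
(1,4)S — no occupied neighbors
(2,0)S 0/2
(3,0)N 1/2
(3,1)N 2/3
(3,2)N 1/2
(3,4)S — no occupied neighbors
(4,1)S 1/3
(4,2)S 1/3
(4,3)N 0/2
(5,1)N 0/1
(5,3)S 0/2
(5,4)N 0/1
Sum over 15 students: 0/2 + 0/2 + 0/3 + 1/3 + 1/1 + 0/2 + 1/2 + 2/3 + 1/2 + 1/3 + 1/3 + 0/2 + 0/1 + 0/2 + 0/1 = 11/3; mean = 11/3 ÷ 15 = 11/45 = 0.244444… → 0.244.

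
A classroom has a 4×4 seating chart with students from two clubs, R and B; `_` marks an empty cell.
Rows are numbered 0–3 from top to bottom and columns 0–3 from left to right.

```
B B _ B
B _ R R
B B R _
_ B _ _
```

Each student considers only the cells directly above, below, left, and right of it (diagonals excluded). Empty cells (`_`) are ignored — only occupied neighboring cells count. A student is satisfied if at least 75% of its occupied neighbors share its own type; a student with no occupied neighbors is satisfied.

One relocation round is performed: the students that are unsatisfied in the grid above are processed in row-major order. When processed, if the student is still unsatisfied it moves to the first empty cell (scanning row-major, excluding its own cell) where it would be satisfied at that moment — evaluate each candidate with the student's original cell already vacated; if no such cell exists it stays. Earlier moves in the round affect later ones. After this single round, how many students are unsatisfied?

Initially unsatisfied (in order): (0,3), (1,3), (2,1), (2,2).
  (0,3) → (1,1).
  (1,3): now satisfied by earlier moves; stays.
  (2,1): now satisfied by earlier moves; stays.
  (2,2) → (0,3).
Resulting grid:
B B _ R
B B R R
B B _ _
_ B _ _
Unsatisfied now: (1,2).

1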